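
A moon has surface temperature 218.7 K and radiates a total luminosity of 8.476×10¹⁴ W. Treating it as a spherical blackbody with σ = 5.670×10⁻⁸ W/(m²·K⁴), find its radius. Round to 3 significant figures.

R ≈ 7.21×10⁵ m

L = 4πR²σT⁴ ⇒ R = √(L/(4πσT⁴)).
σT⁴ = 129.711 W/m², so R = √(8.476×10¹⁴/(4π×129.711)) = 7.21×10⁵ m.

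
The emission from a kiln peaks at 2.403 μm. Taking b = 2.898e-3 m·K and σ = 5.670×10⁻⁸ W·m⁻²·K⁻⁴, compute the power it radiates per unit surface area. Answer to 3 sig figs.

Wien's law: T = b/λ_max = 2.898×10⁻³/2.403×10⁻⁶ = 1205.99 K.
Then I = σT⁴ = 5.670×10⁻⁸×(1205.99)⁴ = 1.20×10⁵ W/m².

I ≈ 1.20×10⁵ W/m²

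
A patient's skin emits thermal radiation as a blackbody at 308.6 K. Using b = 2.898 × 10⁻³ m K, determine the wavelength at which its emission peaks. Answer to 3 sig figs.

Wien's displacement law: λ_max = b/T = (2.898×10⁻³ m·K)/(308.6 K) = 9.391×10⁻⁶ m.
That is 9.39 μm, in the infrared range.

λ_max ≈ 9.39 μm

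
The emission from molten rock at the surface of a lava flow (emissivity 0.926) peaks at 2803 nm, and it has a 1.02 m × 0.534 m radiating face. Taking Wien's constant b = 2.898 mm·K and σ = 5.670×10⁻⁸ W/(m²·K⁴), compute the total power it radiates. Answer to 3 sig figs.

P ≈ 3.27×10⁴ W

Wien's law: T = b/λ_max = 2.898×10⁻³/2.803×10⁻⁶ = 1033.89 K.
Area A = 1.02 × 0.534 = 0.54468 m².
Then P = εσAT⁴ = 0.926×5.670×10⁻⁸×0.54468×(1033.89)⁴ = 3.27×10⁴ W.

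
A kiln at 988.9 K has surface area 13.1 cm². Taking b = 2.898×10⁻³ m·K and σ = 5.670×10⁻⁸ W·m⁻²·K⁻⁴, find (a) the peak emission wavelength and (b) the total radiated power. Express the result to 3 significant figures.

(a) λ_max = b/T = 2.898×10⁻³/988.9 = 2.931×10⁻⁶ m = 2.93×10³ nm.
Area A = 13.1 cm² = 1.31×10⁻³ m².
(b) P = σAT⁴ = 5.670×10⁻⁸×1.31×10⁻³×(988.9)⁴ = 71.0 W.

λ_max ≈ 2.93×10³ nm; P ≈ 71.0 W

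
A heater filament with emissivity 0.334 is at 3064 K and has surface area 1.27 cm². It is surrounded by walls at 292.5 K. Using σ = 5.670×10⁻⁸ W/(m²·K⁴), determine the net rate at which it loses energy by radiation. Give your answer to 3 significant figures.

Net loss ≈ 212 W

Area A = 1.27 cm² = 1.27×10⁻⁴ m².
Net radiated power P_net = εσA(T⁴ − T₀⁴) = 0.334×5.670×10⁻⁸×1.27×10⁻⁴×(3064⁴ − 292.5⁴).
T⁴ − T₀⁴ = 8.81363×10¹³ − 7.31987×10⁹ = 8.81290×10¹³ K⁴, so P_net = 212 W.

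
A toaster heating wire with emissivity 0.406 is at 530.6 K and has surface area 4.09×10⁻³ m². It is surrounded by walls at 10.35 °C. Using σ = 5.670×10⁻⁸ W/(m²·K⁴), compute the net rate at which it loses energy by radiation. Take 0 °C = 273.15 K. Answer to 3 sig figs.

Surroundings: T = 10.35 °C + 273.15 = 283.50 K.
Area A = 4.09×10⁻³ m².
Net radiated power P_net = εσA(T⁴ − T₀⁴) = 0.406×5.670×10⁻⁸×4.09×10⁻³×(530.6⁴ − 283.50⁴).
T⁴ − T₀⁴ = 7.92627×10¹⁰ − 6.45970×10⁹ = 7.28030×10¹⁰ K⁴, so P_net = 6.85 W.

Net loss ≈ 6.85 W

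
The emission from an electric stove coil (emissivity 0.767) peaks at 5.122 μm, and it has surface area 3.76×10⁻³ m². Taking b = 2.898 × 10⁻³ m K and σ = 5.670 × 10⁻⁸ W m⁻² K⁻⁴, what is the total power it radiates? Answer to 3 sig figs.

P ≈ 16.8 W

Wien's law: T = b/λ_max = 2.898×10⁻³/5.122×10⁻⁶ = 565.795 K.
Area A = 3.76×10⁻³ m².
Then P = εσAT⁴ = 0.767×5.670×10⁻⁸×3.76×10⁻³×(565.795)⁴ = 16.8 W.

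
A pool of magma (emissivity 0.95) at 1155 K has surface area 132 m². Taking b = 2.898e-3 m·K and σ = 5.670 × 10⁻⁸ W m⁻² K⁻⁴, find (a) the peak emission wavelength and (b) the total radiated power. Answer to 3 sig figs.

(a) λ_max = b/T = 2.898×10⁻³/1155 = 2.509×10⁻⁶ m = 2.51 μm.
Area A = 132 m².
(b) P = εσAT⁴ = 0.95×5.670×10⁻⁸×132×(1155)⁴ = 1.27×10⁷ W.

λ_max ≈ 2.51 μm; P ≈ 1.27×10⁷ W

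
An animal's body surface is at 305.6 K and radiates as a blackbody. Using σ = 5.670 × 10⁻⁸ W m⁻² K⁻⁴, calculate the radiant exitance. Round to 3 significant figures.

Stefan–Boltzmann: I = σT⁴ = 5.670×10⁻⁸ × (305.6)⁴ = 495 W/m².

I ≈ 495 W/m²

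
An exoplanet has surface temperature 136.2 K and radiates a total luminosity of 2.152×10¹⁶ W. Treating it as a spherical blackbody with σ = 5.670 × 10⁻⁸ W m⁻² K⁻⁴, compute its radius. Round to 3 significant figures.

L = 4πR²σT⁴ ⇒ R = √(L/(4πσT⁴)).
σT⁴ = 19.5115 W/m², so R = √(2.152×10¹⁶/(4π×19.5115)) = 9.37×10⁶ m.

R ≈ 9.37×10⁶ m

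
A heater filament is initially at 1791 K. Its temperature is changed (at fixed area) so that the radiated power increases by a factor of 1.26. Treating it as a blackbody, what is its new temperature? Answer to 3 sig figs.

T₂ ≈ 1.90×10³ K

P ∝ T⁴, so T₂/T₁ = (P₂/P₁)^(1/4) = (1.26)^(1/4) = 1.05948.
T₂ = 1791 × 1.05948 = 1.90×10³ K.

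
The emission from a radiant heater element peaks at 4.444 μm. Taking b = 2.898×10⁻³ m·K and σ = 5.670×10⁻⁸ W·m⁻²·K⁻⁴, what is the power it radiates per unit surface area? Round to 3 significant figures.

Wien's law: T = b/λ_max = 2.898×10⁻³/4.444×10⁻⁶ = 652.115 K.
Then I = σT⁴ = 5.670×10⁻⁸×(652.115)⁴ = 1.03×10⁴ W/m².

I ≈ 1.03×10⁴ W/m²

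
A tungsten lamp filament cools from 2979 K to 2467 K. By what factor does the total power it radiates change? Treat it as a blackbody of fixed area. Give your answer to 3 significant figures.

P ∝ T⁴, so P₂/P₁ = (T₂/T₁)⁴ = (2467/2979)⁴ = (0.828130)⁴ = 0.470.

P₂/P₁ ≈ 0.470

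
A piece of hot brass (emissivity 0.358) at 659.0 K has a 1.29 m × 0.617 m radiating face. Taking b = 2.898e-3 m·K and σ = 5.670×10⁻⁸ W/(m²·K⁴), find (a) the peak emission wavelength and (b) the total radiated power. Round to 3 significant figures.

λ_max ≈ 4.40 μm; P ≈ 3.05×10³ W

(a) λ_max = b/T = 2.898×10⁻³/659.0 = 4.398×10⁻⁶ m = 4.40 μm.
Area A = 1.29 × 0.617 = 0.79593 m².
(b) P = εσAT⁴ = 0.358×5.670×10⁻⁸×0.79593×(659.0)⁴ = 3.05×10³ W.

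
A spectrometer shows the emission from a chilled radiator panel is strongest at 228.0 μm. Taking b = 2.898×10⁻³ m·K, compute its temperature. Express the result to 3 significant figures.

T ≈ 12.7 K

Wien's law gives T = b/λ_max = (2.898×10⁻³ m·K)/(2.280×10⁻⁴ m) = 12.7 K.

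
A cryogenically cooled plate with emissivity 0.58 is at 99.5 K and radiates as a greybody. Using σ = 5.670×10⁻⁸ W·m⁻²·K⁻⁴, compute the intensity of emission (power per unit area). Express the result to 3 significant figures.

I ≈ 3.22 W/m²

Stefan–Boltzmann: I = εσT⁴ = 0.58 × 5.670×10⁻⁸ × (99.5)⁴ = 3.22 W/m².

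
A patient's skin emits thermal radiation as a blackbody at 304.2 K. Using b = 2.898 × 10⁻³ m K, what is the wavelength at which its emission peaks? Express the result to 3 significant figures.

Wien's displacement law: λ_max = b/T = (2.898×10⁻³ m·K)/(304.2 K) = 9.527×10⁻⁶ m.
That is 9.53 μm, in the infrared range.

λ_max ≈ 9.53 μm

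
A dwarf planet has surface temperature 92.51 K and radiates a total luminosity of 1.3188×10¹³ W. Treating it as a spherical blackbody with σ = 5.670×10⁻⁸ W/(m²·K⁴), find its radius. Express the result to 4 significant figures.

R ≈ 5.027×10⁵ m

L = 4πR²σT⁴ ⇒ R = √(L/(4πσT⁴)).
σT⁴ = 4.15277 W/m², so R = √(1.3188×10¹³/(4π×4.15277)) = 5.027×10⁵ m.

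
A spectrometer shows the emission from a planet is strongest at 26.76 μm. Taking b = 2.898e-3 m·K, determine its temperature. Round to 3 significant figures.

Wien's law gives T = b/λ_max = (2.898×10⁻³ m·K)/(2.676×10⁻⁵ m) = 108 K.

T ≈ 108 K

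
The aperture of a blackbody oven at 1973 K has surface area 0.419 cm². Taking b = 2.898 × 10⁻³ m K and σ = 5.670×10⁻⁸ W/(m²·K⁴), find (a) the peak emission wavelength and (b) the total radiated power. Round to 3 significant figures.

λ_max ≈ 1.47×10³ nm; P ≈ 36.0 W

(a) λ_max = b/T = 2.898×10⁻³/1973 = 1.469×10⁻⁶ m = 1.47×10³ nm.
Area A = 0.419 cm² = 4.19×10⁻⁵ m².
(b) P = σAT⁴ = 5.670×10⁻⁸×4.19×10⁻⁵×(1973)⁴ = 36.0 W.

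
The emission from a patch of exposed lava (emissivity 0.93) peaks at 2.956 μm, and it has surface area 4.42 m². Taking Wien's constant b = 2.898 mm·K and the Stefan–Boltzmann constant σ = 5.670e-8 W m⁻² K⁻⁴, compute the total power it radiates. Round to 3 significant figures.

Wien's law: T = b/λ_max = 2.898×10⁻³/2.956×10⁻⁶ = 980.379 K.
Area A = 4.42 m².
Then P = εσAT⁴ = 0.93×5.670×10⁻⁸×4.42×(980.379)⁴ = 2.15×10⁵ W.

P ≈ 2.15×10⁵ W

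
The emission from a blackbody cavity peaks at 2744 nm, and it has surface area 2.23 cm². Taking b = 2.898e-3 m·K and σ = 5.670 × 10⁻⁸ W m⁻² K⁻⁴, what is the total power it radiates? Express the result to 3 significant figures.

P ≈ 15.7 W

Wien's law: T = b/λ_max = 2.898×10⁻³/2.744×10⁻⁶ = 1056.12 K.
Area A = 2.23 cm² = 2.23×10⁻⁴ m².
Then P = σAT⁴ = 5.670×10⁻⁸×2.23×10⁻⁴×(1056.12)⁴ = 15.7 W.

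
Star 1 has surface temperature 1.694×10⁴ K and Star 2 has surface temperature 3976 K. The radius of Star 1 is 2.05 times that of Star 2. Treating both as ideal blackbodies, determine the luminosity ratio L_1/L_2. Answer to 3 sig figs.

L_1/L_2 ≈ 1.38×10³

L ∝ R²T⁴, so L_1/L_2 = (R_1/R_2)²(T_1/T_2)⁴ = (2.05)² × (1.694×10⁴/3976)⁴ = 4.2025 × 329.510 = 1.38×10³.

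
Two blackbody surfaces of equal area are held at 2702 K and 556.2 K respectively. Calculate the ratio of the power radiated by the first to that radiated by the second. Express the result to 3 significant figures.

With equal areas, P₁/P₂ = (T₁/T₂)⁴ = (2702/556.2)⁴ = 557.

P₁/P₂ ≈ 557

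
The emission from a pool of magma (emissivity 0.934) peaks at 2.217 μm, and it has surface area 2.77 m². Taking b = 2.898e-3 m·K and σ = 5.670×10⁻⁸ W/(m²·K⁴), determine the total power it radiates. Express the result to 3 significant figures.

P ≈ 4.28×10⁵ W

Wien's law: T = b/λ_max = 2.898×10⁻³/2.217×10⁻⁶ = 1307.17 K.
Area A = 2.77 m².
Then P = εσAT⁴ = 0.934×5.670×10⁻⁸×2.77×(1307.17)⁴ = 4.28×10⁵ W.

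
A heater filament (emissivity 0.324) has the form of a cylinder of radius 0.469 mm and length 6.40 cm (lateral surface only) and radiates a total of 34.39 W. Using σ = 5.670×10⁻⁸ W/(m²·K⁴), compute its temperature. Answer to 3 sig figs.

Lateral area A = 2πrL = 2π×4.69×10⁻⁴×0.0640 = 1.88596×10⁻⁴ m².
P = εσAT⁴ ⇒ T = (P/(εσA))^(1/4) = (34.39/(0.324×5.670×10⁻⁸×1.88596×10⁻⁴))^(1/4) = 1.77×10³ K.

T ≈ 1.77×10³ K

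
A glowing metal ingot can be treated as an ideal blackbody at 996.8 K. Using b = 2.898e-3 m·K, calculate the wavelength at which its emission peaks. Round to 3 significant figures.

Wien's displacement law: λ_max = b/T = (2.898×10⁻³ m·K)/(996.8 K) = 2.907×10⁻⁶ m.
That is 2.91×10³ nm, in the infrared range.

λ_max ≈ 2.91×10³ nm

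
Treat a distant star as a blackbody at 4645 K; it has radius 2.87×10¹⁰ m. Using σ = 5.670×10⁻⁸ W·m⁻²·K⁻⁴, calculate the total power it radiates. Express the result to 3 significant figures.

P ≈ 2.73×10²⁹ W

Surface area A = 4πR² = 4π(2.87×10¹⁰ m)² = 1.03508×10²² m².
P = σAT⁴ = 5.670×10⁻⁸ × 1.03508×10²² × (4645)⁴ = 2.73×10²⁹ W.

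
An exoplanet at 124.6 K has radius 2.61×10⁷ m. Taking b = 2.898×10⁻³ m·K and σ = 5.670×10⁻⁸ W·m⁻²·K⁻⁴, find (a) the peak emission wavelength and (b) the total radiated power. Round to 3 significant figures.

(a) λ_max = b/T = 2.898×10⁻³/124.6 = 2.326×10⁻⁵ m = 23.3 μm.
Surface area A = 4πR² = 4π(2.61×10⁷ m)² = 8.56034×10¹⁵ m².
(b) P = σAT⁴ = 5.670×10⁻⁸×8.56034×10¹⁵×(124.6)⁴ = 1.17×10¹⁷ W.

λ_max ≈ 23.3 μm; P ≈ 1.17×10¹⁷ W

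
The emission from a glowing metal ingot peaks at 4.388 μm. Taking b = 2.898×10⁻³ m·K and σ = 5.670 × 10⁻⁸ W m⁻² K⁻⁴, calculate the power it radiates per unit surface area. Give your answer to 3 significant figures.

I ≈ 1.08×10⁴ W/m²

Wien's law: T = b/λ_max = 2.898×10⁻³/4.388×10⁻⁶ = 660.438 K.
Then I = σT⁴ = 5.670×10⁻⁸×(660.438)⁴ = 1.08×10⁴ W/m².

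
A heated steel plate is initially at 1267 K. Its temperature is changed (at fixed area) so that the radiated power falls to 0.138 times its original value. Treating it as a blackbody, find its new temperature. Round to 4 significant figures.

P ∝ T⁴, so T₂/T₁ = (P₂/P₁)^(1/4) = (0.138)^(1/4) = 0.609494.
T₂ = 1267 × 0.609494 = 772.2 K.

T₂ ≈ 772.2 K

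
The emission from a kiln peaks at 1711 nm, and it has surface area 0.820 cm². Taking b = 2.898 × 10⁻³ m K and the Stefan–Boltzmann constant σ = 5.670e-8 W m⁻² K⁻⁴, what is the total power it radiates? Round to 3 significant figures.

P ≈ 38.3 W

Wien's law: T = b/λ_max = 2.898×10⁻³/1.711×10⁻⁶ = 1693.75 K.
Area A = 0.820 cm² = 8.20×10⁻⁵ m².
Then P = σAT⁴ = 5.670×10⁻⁸×8.20×10⁻⁵×(1693.75)⁴ = 38.3 W.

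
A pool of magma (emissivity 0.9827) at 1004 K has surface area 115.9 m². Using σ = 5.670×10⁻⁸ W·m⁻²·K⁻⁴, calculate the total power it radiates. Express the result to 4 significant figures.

P ≈ 6.562×10⁶ W

Area A = 115.9 m².
P = εσAT⁴ = 0.9827 × 5.670×10⁻⁸ × 115.9 × (1004)⁴ = 6.562×10⁶ W.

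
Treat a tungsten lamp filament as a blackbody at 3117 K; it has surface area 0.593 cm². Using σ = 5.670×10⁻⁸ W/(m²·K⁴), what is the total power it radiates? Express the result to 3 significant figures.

P ≈ 317 W

Area A = 0.593 cm² = 5.93×10⁻⁵ m².
P = σAT⁴ = 5.670×10⁻⁸ × 5.93×10⁻⁵ × (3117)⁴ = 317 W.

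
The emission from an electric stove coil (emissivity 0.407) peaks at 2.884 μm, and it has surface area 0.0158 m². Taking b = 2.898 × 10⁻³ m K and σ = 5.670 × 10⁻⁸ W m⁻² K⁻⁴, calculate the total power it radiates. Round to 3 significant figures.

P ≈ 372 W

Wien's law: T = b/λ_max = 2.898×10⁻³/2.884×10⁻⁶ = 1004.85 K.
Area A = 0.0158 m².
Then P = εσAT⁴ = 0.407×5.670×10⁻⁸×0.0158×(1004.85)⁴ = 372 W.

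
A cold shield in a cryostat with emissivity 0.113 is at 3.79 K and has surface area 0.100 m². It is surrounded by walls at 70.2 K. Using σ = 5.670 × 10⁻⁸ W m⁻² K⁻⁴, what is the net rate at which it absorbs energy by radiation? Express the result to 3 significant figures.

Area A = 0.100 m².
Net radiated power P_net = εσA(T⁴ − T₀⁴) = 0.113×5.670×10⁻⁸×0.100×(3.79⁴ − 70.2⁴).
T⁴ − T₀⁴ = 206.327 − 2.42856×10⁷ = -2.42854×10⁷ K⁴, so P_net = -0.0156 W — negative, meaning a net gain of 0.0156 W.

Net gain ≈ 0.0156 W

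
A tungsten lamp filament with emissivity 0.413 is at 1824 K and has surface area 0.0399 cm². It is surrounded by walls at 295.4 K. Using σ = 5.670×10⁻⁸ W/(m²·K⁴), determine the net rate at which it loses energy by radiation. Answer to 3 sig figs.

Area A = 0.0399 cm² = 3.99×10⁻⁶ m².
Net radiated power P_net = εσA(T⁴ − T₀⁴) = 0.413×5.670×10⁻⁸×3.99×10⁻⁶×(1824⁴ − 295.4⁴).
T⁴ − T₀⁴ = 1.10688×10¹³ − 7.61451×10⁹ = 1.10612×10¹³ K⁴, so P_net = 1.03 W.

Net loss ≈ 1.03 W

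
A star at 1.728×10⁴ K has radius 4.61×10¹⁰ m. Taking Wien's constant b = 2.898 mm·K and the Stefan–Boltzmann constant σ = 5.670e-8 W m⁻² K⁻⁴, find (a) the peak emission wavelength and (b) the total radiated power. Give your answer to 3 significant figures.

(a) λ_max = b/T = 2.898×10⁻³/1.728×10⁴ = 1.677×10⁻⁷ m = 168 nm.
Surface area A = 4πR² = 4π(4.61×10¹⁰ m)² = 2.67062×10²² m².
(b) P = σAT⁴ = 5.670×10⁻⁸×2.67062×10²²×(1.728×10⁴)⁴ = 1.35×10³² W.

λ_max ≈ 168 nm; P ≈ 1.35×10³² W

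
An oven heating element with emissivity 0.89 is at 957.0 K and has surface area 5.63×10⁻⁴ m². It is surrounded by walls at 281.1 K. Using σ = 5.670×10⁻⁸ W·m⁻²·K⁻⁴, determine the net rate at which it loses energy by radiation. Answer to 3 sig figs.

Net loss ≈ 23.7 W

Area A = 5.63×10⁻⁴ m².
Net radiated power P_net = εσA(T⁴ − T₀⁴) = 0.89×5.670×10⁻⁸×5.63×10⁻⁴×(957.0⁴ − 281.1⁴).
T⁴ − T₀⁴ = 8.38779×10¹¹ − 6.24372×10⁹ = 8.32535×10¹¹ K⁴, so P_net = 23.7 W.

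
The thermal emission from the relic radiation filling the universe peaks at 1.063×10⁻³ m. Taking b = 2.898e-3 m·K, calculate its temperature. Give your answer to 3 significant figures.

Wien's law gives T = b/λ_max = (2.898×10⁻³ m·K)/(1.063×10⁻³ m) = 2.73 K.

T ≈ 2.73 K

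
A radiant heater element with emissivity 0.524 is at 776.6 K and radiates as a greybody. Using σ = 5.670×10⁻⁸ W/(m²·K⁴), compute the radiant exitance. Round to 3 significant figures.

I ≈ 1.08×10⁴ W/m²

Stefan–Boltzmann: I = εσT⁴ = 0.524 × 5.670×10⁻⁸ × (776.6)⁴ = 1.08×10⁴ W/m².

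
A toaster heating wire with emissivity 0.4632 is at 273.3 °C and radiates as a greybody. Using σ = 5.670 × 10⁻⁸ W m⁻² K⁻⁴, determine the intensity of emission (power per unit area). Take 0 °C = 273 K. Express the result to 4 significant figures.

T = 273.3 °C + 273 = 546.3 K.
Stefan–Boltzmann: I = εσT⁴ = 0.4632 × 5.670×10⁻⁸ × (546.3)⁴ = 2339 W/m².

I ≈ 2339 W/m²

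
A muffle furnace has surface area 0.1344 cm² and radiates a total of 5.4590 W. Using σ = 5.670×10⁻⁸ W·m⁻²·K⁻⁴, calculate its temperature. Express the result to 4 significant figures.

Area A = 0.1344 cm² = 1.344×10⁻⁵ m².
P = σAT⁴ ⇒ T = (P/(σA))^(1/4) = (5.4590/(5.670×10⁻⁸×1.344×10⁻⁵))^(1/4) = 1636 K.

T ≈ 1636 K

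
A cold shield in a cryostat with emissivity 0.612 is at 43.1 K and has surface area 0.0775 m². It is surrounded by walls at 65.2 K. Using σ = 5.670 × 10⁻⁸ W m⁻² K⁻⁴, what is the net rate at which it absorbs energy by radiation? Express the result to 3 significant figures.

Area A = 0.0775 m².
Net radiated power P_net = εσA(T⁴ − T₀⁴) = 0.612×5.670×10⁻⁸×0.0775×(43.1⁴ − 65.2⁴).
T⁴ − T₀⁴ = 3.45071×10⁶ − 1.80713×10⁷ = -1.46206×10⁷ K⁴, so P_net = -0.0393 W — negative, meaning a net gain of 0.0393 W.

Net gain ≈ 0.0393 W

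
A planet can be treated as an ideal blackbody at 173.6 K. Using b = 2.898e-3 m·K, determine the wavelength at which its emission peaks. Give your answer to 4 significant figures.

Wien's displacement law: λ_max = b/T = (2.898×10⁻³ m·K)/(173.6 K) = 1.6694×10⁻⁵ m.
That is 16.69 μm, in the infrared range.

λ_max ≈ 16.69 μm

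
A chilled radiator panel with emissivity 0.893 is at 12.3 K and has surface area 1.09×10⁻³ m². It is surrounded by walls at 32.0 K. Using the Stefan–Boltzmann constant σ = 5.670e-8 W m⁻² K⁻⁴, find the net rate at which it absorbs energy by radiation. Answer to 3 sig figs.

Area A = 1.09×10⁻³ m².
Net radiated power P_net = εσA(T⁴ − T₀⁴) = 0.893×5.670×10⁻⁸×1.09×10⁻³×(12.3⁴ − 32.0⁴).
T⁴ − T₀⁴ = 22888.7 − 1.04858×10⁶ = -1.02569×10⁶ K⁴, so P_net = -5.66×10⁻⁵ W — negative, meaning a net gain of 5.66×10⁻⁵ W.

Net gain ≈ 5.66×10⁻⁵ W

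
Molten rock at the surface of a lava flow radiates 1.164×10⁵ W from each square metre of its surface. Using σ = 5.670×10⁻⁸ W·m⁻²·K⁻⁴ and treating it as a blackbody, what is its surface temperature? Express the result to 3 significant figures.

I = σT⁴, so T = (I/σ)^(1/4) = (1.164×10⁵/(5.670×10⁻⁸))^(1/4) = 1.20×10³ K.

T ≈ 1.20×10³ K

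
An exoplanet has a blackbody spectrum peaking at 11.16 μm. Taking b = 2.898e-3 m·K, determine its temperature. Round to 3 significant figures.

Wien's law gives T = b/λ_max = (2.898×10⁻³ m·K)/(1.116×10⁻⁵ m) = 260 K.

T ≈ 260 K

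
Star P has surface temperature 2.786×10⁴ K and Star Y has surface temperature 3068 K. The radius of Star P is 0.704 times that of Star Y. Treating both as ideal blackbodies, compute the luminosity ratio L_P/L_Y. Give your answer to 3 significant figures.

L ∝ R²T⁴, so L_P/L_Y = (R_P/R_Y)²(T_P/T_Y)⁴ = (0.704)² × (2.786×10⁴/3068)⁴ = 0.495616 × 6799.91 = 3.37×10³.

L_P/L_Y ≈ 3.37×10³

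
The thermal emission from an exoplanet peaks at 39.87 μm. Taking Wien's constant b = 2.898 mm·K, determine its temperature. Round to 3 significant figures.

T ≈ 72.7 K

Wien's law gives T = b/λ_max = (2.898×10⁻³ m·K)/(3.987×10⁻⁵ m) = 72.7 K.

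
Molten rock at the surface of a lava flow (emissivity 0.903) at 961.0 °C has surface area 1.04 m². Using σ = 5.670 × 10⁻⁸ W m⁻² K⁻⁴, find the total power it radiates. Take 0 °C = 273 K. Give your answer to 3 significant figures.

T = 961.0 °C + 273 = 1234.0 K.
Area A = 1.04 m².
P = εσAT⁴ = 0.903 × 5.670×10⁻⁸ × 1.04 × (1234.0)⁴ = 1.23×10⁵ W.

P ≈ 1.23×10⁵ W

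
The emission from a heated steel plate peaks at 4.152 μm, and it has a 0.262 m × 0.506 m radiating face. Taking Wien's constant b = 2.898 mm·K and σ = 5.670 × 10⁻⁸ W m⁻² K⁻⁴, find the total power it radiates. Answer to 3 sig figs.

P ≈ 1.78×10³ W

Wien's law: T = b/λ_max = 2.898×10⁻³/4.152×10⁻⁶ = 697.977 K.
Area A = 0.262 × 0.506 = 0.132572 m².
Then P = σAT⁴ = 5.670×10⁻⁸×0.132572×(697.977)⁴ = 1.78×10³ W.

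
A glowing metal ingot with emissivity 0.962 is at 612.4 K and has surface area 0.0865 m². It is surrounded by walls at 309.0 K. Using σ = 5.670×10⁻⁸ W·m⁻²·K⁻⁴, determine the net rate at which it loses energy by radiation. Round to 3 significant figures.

Net loss ≈ 621 W

Area A = 0.0865 m².
Net radiated power P_net = εσA(T⁴ − T₀⁴) = 0.962×5.670×10⁻⁸×0.0865×(612.4⁴ − 309.0⁴).
T⁴ − T₀⁴ = 1.40650×10¹¹ − 9.11662×10⁹ = 1.31533×10¹¹ K⁴, so P_net = 621 W.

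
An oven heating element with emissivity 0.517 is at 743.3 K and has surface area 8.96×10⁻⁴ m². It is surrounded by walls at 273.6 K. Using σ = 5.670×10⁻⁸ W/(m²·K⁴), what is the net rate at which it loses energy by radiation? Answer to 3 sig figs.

Area A = 8.96×10⁻⁴ m².
Net radiated power P_net = εσA(T⁴ − T₀⁴) = 0.517×5.670×10⁻⁸×8.96×10⁻⁴×(743.3⁴ − 273.6⁴).
T⁴ − T₀⁴ = 3.05251×10¹¹ − 5.60356×10⁹ = 2.99647×10¹¹ K⁴, so P_net = 7.87 W.

Net loss ≈ 7.87 W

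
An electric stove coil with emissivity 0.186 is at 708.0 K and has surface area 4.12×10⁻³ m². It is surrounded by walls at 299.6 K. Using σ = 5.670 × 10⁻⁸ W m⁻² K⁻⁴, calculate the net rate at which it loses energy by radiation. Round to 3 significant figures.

Area A = 4.12×10⁻³ m².
Net radiated power P_net = εσA(T⁴ − T₀⁴) = 0.186×5.670×10⁻⁸×4.12×10⁻³×(708.0⁴ − 299.6⁴).
T⁴ − T₀⁴ = 2.51266×10¹¹ − 8.05689×10⁹ = 2.43209×10¹¹ K⁴, so P_net = 10.6 W.

Net loss ≈ 10.6 W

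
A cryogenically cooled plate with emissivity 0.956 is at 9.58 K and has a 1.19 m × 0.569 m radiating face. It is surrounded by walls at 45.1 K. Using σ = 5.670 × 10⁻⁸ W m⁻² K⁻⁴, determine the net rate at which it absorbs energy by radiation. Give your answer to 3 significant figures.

Net gain ≈ 0.152 W

Area A = 1.19 × 0.569 = 0.67711 m².
Net radiated power P_net = εσA(T⁴ − T₀⁴) = 0.956×5.670×10⁻⁸×0.67711×(9.58⁴ − 45.1⁴).
T⁴ − T₀⁴ = 8422.91 − 4.13720×10⁶ = -4.12878×10⁶ K⁴, so P_net = -0.152 W — negative, meaning a net gain of 0.152 W.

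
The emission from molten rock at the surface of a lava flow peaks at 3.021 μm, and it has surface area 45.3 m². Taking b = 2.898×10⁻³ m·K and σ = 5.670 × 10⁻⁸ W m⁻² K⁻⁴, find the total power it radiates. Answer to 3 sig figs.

Wien's law: T = b/λ_max = 2.898×10⁻³/3.021×10⁻⁶ = 959.285 K.
Area A = 45.3 m².
Then P = σAT⁴ = 5.670×10⁻⁸×45.3×(959.285)⁴ = 2.18×10⁶ W.

P ≈ 2.18×10⁶ W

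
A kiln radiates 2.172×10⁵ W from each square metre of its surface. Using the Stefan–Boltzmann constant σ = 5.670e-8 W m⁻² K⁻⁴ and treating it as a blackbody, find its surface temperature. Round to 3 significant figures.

T ≈ 1.40×10³ K

I = σT⁴, so T = (I/σ)^(1/4) = (2.172×10⁵/(5.670×10⁻⁸))^(1/4) = 1.40×10³ K.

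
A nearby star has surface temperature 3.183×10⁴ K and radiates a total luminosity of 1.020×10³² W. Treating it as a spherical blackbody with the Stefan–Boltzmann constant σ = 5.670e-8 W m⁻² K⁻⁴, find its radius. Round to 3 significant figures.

R ≈ 1.18×10¹⁰ m

L = 4πR²σT⁴ ⇒ R = √(L/(4πσT⁴)).
σT⁴ = 5.82009×10¹⁰ W/m², so R = √(1.020×10³²/(4π×5.82009×10¹⁰)) = 1.18×10¹⁰ m.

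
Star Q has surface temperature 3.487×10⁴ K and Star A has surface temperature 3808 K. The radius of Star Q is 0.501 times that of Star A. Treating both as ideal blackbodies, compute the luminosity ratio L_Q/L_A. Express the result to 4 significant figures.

L ∝ R²T⁴, so L_Q/L_A = (R_Q/R_A)²(T_Q/T_A)⁴ = (0.501)² × (3.487×10⁴/3808)⁴ = 0.251001 × 7031.05 = 1765.

L_Q/L_A ≈ 1765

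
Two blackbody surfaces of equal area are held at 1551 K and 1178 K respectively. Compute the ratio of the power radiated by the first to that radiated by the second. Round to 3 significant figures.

P₁/P₂ ≈ 3.01

With equal areas, P₁/P₂ = (T₁/T₂)⁴ = (1551/1178)⁴ = 3.01.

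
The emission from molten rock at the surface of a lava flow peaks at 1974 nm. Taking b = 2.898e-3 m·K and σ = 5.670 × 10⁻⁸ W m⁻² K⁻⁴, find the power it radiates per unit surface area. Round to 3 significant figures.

I ≈ 2.63×10⁵ W/m²

Wien's law: T = b/λ_max = 2.898×10⁻³/1.974×10⁻⁶ = 1468.09 K.
Then I = σT⁴ = 5.670×10⁻⁸×(1468.09)⁴ = 2.63×10⁵ W/m².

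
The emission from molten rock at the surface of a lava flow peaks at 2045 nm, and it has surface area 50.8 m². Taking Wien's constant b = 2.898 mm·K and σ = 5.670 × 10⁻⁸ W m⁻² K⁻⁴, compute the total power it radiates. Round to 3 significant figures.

Wien's law: T = b/λ_max = 2.898×10⁻³/2.045×10⁻⁶ = 1417.11 K.
Area A = 50.8 m².
Then P = σAT⁴ = 5.670×10⁻⁸×50.8×(1417.11)⁴ = 1.16×10⁷ W.

P ≈ 1.16×10⁷ W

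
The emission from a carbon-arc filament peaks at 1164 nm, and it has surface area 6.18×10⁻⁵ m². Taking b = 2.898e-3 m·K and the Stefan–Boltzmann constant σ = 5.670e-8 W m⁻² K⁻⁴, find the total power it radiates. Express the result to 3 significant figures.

P ≈ 135 W

Wien's law: T = b/λ_max = 2.898×10⁻³/1.164×10⁻⁶ = 2489.69 K.
Area A = 6.18×10⁻⁵ m².
Then P = σAT⁴ = 5.670×10⁻⁸×6.18×10⁻⁵×(2489.69)⁴ = 135 W.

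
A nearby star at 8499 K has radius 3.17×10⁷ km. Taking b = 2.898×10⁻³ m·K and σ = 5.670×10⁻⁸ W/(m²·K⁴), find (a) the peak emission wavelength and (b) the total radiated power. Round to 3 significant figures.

(a) λ_max = b/T = 2.898×10⁻³/8499 = 3.410×10⁻⁷ m = 341 nm.
Surface area A = 4πR² = 4π(3.17×10¹⁰ m)² = 1.26278×10²² m².
(b) P = σAT⁴ = 5.670×10⁻⁸×1.26278×10²²×(8499)⁴ = 3.74×10³⁰ W.

λ_max ≈ 341 nm; P ≈ 3.74×10³⁰ W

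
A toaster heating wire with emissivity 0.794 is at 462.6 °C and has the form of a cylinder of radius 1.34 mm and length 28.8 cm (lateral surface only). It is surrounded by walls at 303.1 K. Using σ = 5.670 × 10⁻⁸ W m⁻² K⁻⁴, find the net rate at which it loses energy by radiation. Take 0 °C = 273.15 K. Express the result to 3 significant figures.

Net loss ≈ 31.1 W

T = 462.6 °C + 273.15 = 735.75 K.
Lateral area A = 2πrL = 2π×1.34×10⁻³×0.288 = 2.42481×10⁻³ m².
Net radiated power P_net = εσA(T⁴ − T₀⁴) = 0.794×5.670×10⁻⁸×2.42481×10⁻³×(735.75⁴ − 303.1⁴).
T⁴ − T₀⁴ = 2.93036×10¹¹ − 8.44003×10⁹ = 2.84596×10¹¹ K⁴, so P_net = 31.1 W.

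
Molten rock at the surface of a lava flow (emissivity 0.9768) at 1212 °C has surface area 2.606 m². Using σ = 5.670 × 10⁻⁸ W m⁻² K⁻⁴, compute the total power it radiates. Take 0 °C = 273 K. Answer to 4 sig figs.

T = 1212 °C + 273 = 1485 K.
Area A = 2.606 m².
P = εσAT⁴ = 0.9768 × 5.670×10⁻⁸ × 2.606 × (1485)⁴ = 7.019×10⁵ W.

P ≈ 7.019×10⁵ W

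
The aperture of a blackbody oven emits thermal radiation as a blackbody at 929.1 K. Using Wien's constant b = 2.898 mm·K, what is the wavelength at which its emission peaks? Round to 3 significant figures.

Wien's displacement law: λ_max = b/T = (2.898×10⁻³ m·K)/(929.1 K) = 3.119×10⁻⁶ m.
That is 3.12 μm, in the infrared range.

λ_max ≈ 3.12 μm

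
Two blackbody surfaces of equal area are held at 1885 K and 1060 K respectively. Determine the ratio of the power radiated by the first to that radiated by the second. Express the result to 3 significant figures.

With equal areas, P₁/P₂ = (T₁/T₂)⁴ = (1885/1060)⁴ = 10.0.

P₁/P₂ ≈ 10.0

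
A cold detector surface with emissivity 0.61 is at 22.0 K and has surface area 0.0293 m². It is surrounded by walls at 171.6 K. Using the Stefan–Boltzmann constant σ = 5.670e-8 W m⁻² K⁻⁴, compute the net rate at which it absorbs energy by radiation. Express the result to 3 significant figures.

Net gain ≈ 0.878 W

Area A = 0.0293 m².
Net radiated power P_net = εσA(T⁴ − T₀⁴) = 0.61×5.670×10⁻⁸×0.0293×(22.0⁴ − 171.6⁴).
T⁴ − T₀⁴ = 2.34256×10⁵ − 8.67100×10⁸ = -8.66866×10⁸ K⁴, so P_net = -0.878 W — negative, meaning a net gain of 0.878 W.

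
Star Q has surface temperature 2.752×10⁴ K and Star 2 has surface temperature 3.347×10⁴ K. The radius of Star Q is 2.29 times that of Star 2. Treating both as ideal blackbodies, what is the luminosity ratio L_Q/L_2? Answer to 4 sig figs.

L ∝ R²T⁴, so L_Q/L_2 = (R_Q/R_2)²(T_Q/T_2)⁴ = (2.29)² × (2.752×10⁴/3.347×10⁴)⁴ = 5.2441 × 0.457058 = 2.397.

L_Q/L_2 ≈ 2.397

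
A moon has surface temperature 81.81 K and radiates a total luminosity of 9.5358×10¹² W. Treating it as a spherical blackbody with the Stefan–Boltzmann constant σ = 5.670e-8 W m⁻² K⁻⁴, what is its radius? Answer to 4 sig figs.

L = 4πR²σT⁴ ⇒ R = √(L/(4πσT⁴)).
σT⁴ = 2.53985 W/m², so R = √(9.5358×10¹²/(4π×2.53985)) = 5.466×10⁵ m.

R ≈ 5.466×10⁵ m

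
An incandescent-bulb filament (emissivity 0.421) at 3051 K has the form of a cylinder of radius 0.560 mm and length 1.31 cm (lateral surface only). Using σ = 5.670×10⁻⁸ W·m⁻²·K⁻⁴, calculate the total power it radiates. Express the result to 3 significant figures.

P ≈ 95.3 W

Lateral area A = 2πrL = 2π×5.60×10⁻⁴×0.0131 = 4.60934×10⁻⁵ m².
P = εσAT⁴ = 0.421 × 5.670×10⁻⁸ × 4.60934×10⁻⁵ × (3051)⁴ = 95.3 W.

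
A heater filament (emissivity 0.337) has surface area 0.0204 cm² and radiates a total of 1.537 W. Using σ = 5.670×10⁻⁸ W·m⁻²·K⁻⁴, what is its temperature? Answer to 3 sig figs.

T ≈ 2.51×10³ K

Area A = 0.0204 cm² = 2.04×10⁻⁶ m².
P = εσAT⁴ ⇒ T = (P/(εσA))^(1/4) = (1.537/(0.337×5.670×10⁻⁸×2.04×10⁻⁶))^(1/4) = 2.51×10³ K.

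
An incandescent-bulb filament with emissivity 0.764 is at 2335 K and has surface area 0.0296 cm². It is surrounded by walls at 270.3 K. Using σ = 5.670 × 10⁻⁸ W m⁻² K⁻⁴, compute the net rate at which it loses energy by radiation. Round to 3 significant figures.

Net loss ≈ 3.81 W

Area A = 0.0296 cm² = 2.96×10⁻⁶ m².
Net radiated power P_net = εσA(T⁴ − T₀⁴) = 0.764×5.670×10⁻⁸×2.96×10⁻⁶×(2335⁴ − 270.3⁴).
T⁴ − T₀⁴ = 2.97268×10¹³ − 5.33807×10⁹ = 2.97215×10¹³ K⁴, so P_net = 3.81 W.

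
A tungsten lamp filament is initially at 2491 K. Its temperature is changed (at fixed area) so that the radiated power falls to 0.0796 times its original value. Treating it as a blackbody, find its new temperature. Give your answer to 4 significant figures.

P ∝ T⁴, so T₂/T₁ = (P₂/P₁)^(1/4) = (0.0796)^(1/4) = 0.531164.
T₂ = 2491 × 0.531164 = 1323 K.

T₂ ≈ 1323 K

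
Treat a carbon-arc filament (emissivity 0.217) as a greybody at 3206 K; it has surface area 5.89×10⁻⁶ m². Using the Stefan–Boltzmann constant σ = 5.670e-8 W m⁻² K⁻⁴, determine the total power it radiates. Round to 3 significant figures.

Area A = 5.89×10⁻⁶ m².
P = εσAT⁴ = 0.217 × 5.670×10⁻⁸ × 5.89×10⁻⁶ × (3206)⁴ = 7.66 W.

P ≈ 7.66 W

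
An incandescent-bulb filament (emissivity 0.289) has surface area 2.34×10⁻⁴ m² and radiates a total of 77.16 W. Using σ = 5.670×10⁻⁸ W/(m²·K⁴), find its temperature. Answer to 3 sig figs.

Area A = 2.34×10⁻⁴ m².
P = εσAT⁴ ⇒ T = (P/(εσA))^(1/4) = (77.16/(0.289×5.670×10⁻⁸×2.34×10⁻⁴))^(1/4) = 2.12×10³ K.

T ≈ 2.12×10³ K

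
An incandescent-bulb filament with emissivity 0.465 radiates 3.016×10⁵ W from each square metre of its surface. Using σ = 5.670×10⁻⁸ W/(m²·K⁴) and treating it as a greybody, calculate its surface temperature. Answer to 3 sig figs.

T ≈ 1.84×10³ K

I = εσT⁴, so T = (I/εσ)^(1/4) = (3.016×10⁵/(0.465×5.670×10⁻⁸))^(1/4) = 1.84×10³ K.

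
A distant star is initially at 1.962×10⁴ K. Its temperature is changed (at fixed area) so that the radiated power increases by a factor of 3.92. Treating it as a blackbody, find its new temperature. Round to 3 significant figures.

T₂ ≈ 2.76×10⁴ K

P ∝ T⁴, so T₂/T₁ = (P₂/P₁)^(1/4) = (3.92)^(1/4) = 1.40709.
T₂ = 1.962×10⁴ × 1.40709 = 2.76×10⁴ K.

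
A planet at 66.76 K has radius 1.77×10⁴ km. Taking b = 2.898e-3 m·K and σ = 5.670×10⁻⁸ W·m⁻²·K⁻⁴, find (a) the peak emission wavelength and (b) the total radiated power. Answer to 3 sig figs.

(a) λ_max = b/T = 2.898×10⁻³/66.76 = 4.341×10⁻⁵ m = 43.4 μm.
Surface area A = 4πR² = 4π(1.77×10⁷ m)² = 3.93692×10¹⁵ m².
(b) P = σAT⁴ = 5.670×10⁻⁸×3.93692×10¹⁵×(66.76)⁴ = 4.43×10¹⁵ W.

λ_max ≈ 43.4 μm; P ≈ 4.43×10¹⁵ W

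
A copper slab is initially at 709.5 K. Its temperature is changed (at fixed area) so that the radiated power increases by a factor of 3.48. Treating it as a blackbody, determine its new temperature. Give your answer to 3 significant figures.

P ∝ T⁴, so T₂/T₁ = (P₂/P₁)^(1/4) = (3.48)^(1/4) = 1.36582.
T₂ = 709.5 × 1.36582 = 969 K.

T₂ ≈ 969 K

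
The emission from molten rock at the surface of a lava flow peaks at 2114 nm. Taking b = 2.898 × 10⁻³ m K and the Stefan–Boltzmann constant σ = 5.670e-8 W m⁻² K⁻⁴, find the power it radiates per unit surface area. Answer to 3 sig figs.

I ≈ 2.00×10⁵ W/m²

Wien's law: T = b/λ_max = 2.898×10⁻³/2.114×10⁻⁶ = 1370.86 K.
Then I = σT⁴ = 5.670×10⁻⁸×(1370.86)⁴ = 2.00×10⁵ W/m².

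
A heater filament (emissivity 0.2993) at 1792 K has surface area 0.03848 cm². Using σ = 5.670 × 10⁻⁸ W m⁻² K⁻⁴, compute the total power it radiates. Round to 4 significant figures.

Area A = 0.03848 cm² = 3.848×10⁻⁶ m².
P = εσAT⁴ = 0.2993 × 5.670×10⁻⁸ × 3.848×10⁻⁶ × (1792)⁴ = 0.6734 W.

P ≈ 0.6734 W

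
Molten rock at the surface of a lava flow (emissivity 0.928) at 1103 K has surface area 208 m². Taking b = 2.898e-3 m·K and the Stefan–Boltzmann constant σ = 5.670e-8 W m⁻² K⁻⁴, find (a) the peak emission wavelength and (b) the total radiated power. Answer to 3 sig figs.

(a) λ_max = b/T = 2.898×10⁻³/1103 = 2.627×10⁻⁶ m = 2.63×10³ nm.
Area A = 208 m².
(b) P = εσAT⁴ = 0.928×5.670×10⁻⁸×208×(1103)⁴ = 1.62×10⁷ W.

λ_max ≈ 2.63×10³ nm; P ≈ 1.62×10⁷ W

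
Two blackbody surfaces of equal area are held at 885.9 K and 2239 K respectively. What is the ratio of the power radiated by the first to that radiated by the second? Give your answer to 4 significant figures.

P₁/P₂ ≈ 0.02451

With equal areas, P₁/P₂ = (T₁/T₂)⁴ = (885.9/2239)⁴ = 0.02451.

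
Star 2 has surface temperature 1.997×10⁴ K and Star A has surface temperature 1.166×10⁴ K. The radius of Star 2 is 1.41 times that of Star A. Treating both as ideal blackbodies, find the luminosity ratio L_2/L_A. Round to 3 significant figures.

L ∝ R²T⁴, so L_2/L_A = (R_2/R_A)²(T_2/T_A)⁴ = (1.41)² × (1.997×10⁴/1.166×10⁴)⁴ = 1.9881 × 8.60435 = 17.1.

L_2/L_A ≈ 17.1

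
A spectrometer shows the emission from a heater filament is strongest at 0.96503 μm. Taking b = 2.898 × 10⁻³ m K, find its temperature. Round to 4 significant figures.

Wien's law gives T = b/λ_max = (2.898×10⁻³ m·K)/(9.6503×10⁻⁷ m) = 3003 K.

T ≈ 3003 K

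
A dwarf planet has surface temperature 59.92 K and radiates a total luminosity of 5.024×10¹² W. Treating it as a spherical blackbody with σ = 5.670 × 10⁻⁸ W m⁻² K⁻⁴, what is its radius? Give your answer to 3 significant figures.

L = 4πR²σT⁴ ⇒ R = √(L/(4πσT⁴)).
σT⁴ = 0.730921 W/m², so R = √(5.024×10¹²/(4π×0.730921)) = 7.40×10⁵ m.

R ≈ 7.40×10⁵ m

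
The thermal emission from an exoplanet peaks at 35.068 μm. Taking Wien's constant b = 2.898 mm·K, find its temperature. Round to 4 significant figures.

Wien's law gives T = b/λ_max = (2.898×10⁻³ m·K)/(3.5068×10⁻⁵ m) = 82.64 K.

T ≈ 82.64 K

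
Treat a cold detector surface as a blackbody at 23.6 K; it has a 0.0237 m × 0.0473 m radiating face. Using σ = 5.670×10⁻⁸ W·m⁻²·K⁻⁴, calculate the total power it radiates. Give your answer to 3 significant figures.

Area A = 0.0237 × 0.0473 = 1.12101×10⁻³ m².
P = σAT⁴ = 5.670×10⁻⁸ × 1.12101×10⁻³ × (23.6)⁴ = 1.97×10⁻⁵ W.

P ≈ 1.97×10⁻⁵ W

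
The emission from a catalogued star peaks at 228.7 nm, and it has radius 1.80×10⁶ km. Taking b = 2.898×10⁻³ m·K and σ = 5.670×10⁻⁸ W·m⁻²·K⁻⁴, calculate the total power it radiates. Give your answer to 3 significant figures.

Wien's law: T = b/λ_max = 2.898×10⁻³/2.287×10⁻⁷ = 12671.6 K.
Surface area A = 4πR² = 4π(1.80×10⁹ m)² = 4.07150×10¹⁹ m².
Then P = σAT⁴ = 5.670×10⁻⁸×4.07150×10¹⁹×(12671.6)⁴ = 5.95×10²⁸ W.

P ≈ 5.95×10²⁸ W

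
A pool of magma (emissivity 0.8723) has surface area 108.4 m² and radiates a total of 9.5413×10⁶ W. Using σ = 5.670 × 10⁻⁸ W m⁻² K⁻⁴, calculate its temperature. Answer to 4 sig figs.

Area A = 108.4 m².
P = εσAT⁴ ⇒ T = (P/(εσA))^(1/4) = (9.5413×10⁶/(0.8723×5.670×10⁻⁸×108.4))^(1/4) = 1155 K.

T ≈ 1155 K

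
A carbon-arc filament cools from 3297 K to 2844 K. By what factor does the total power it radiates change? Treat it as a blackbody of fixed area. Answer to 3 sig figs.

P₂/P₁ ≈ 0.554

P ∝ T⁴, so P₂/P₁ = (T₂/T₁)⁴ = (2844/3297)⁴ = (0.862602)⁴ = 0.554.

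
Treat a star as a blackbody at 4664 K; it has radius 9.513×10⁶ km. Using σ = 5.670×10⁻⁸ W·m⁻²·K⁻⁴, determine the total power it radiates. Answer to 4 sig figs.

Surface area A = 4πR² = 4π(9.513×10⁹ m)² = 1.13722×10²¹ m².
P = σAT⁴ = 5.670×10⁻⁸ × 1.13722×10²¹ × (4664)⁴ = 3.051×10²⁸ W.

P ≈ 3.051×10²⁸ W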